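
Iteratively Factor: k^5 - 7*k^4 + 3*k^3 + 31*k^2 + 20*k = (k - 5)*(k^4 - 2*k^3 - 7*k^2 - 4*k) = k*(k - 5)*(k^3 - 2*k^2 - 7*k - 4) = k*(k - 5)*(k + 1)*(k^2 - 3*k - 4) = k*(k - 5)*(k - 4)*(k + 1)*(k + 1)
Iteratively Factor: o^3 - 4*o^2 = (o - 4)*(o^2) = o*(o - 4)*(o)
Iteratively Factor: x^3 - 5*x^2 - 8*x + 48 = (x - 4)*(x^2 - x - 12) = (x - 4)*(x + 3)*(x - 4)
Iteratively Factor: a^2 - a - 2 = (a - 2)*(a + 1)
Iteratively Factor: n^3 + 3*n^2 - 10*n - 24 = (n - 3)*(n^2 + 6*n + 8) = (n - 3)*(n + 2)*(n + 4)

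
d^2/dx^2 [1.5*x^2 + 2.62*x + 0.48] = 3.00000000000000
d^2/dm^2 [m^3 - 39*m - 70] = 6*m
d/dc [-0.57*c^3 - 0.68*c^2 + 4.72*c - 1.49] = -1.71*c^2 - 1.36*c + 4.72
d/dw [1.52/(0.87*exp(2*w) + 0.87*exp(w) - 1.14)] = (-2.6448*exp(w) - 1.3224)*exp(w)/(0.87*exp(2*w) + 0.87*exp(w) - 1.14)^2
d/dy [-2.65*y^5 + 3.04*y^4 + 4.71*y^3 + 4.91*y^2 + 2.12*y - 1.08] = -13.25*y^4 + 12.16*y^3 + 14.13*y^2 + 9.82*y + 2.12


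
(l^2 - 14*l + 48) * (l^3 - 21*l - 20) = l^5 - 14*l^4 + 27*l^3 + 274*l^2 - 728*l - 960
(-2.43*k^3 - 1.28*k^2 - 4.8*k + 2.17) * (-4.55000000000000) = 11.0565*k^3 + 5.824*k^2 + 21.84*k - 9.8735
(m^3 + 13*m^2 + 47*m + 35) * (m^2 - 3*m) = m^5 + 10*m^4 + 8*m^3 - 106*m^2 - 105*m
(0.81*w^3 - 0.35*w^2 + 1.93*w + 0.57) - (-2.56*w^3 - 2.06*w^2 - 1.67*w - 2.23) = 3.37*w^3 + 1.71*w^2 + 3.6*w + 2.8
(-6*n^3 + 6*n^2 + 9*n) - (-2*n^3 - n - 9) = -4*n^3 + 6*n^2 + 10*n + 9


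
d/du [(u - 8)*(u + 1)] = 2*u - 7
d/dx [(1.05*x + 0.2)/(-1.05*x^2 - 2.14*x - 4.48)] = (1.1025*x^2 + 0.42*x - 4.276)/(1.1025*x^4 + 4.494*x^3 + 13.9876*x^2 + 19.1744*x + 20.0704)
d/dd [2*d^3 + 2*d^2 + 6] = 2*d*(3*d + 2)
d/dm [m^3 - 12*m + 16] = 3*m^2 - 12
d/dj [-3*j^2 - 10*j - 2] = -6*j - 10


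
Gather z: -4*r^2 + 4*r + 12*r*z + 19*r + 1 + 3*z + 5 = -4*r^2 + 23*r + z*(12*r + 3) + 6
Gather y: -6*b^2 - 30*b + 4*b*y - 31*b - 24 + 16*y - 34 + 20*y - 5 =-6*b^2 - 61*b + y*(4*b + 36) - 63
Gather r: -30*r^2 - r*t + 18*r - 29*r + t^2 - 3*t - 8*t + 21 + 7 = -30*r^2 + r*(-t - 11) + t^2 - 11*t + 28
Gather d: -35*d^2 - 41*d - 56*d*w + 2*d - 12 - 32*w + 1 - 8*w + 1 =-35*d^2 + d*(-56*w - 39) - 40*w - 10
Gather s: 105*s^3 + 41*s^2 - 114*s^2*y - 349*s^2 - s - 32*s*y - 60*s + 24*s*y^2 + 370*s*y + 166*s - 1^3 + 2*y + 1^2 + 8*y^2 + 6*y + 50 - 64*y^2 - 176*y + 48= 105*s^3 + s^2*(-114*y - 308) + s*(24*y^2 + 338*y + 105) - 56*y^2 - 168*y + 98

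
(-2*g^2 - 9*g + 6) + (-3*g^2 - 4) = -5*g^2 - 9*g + 2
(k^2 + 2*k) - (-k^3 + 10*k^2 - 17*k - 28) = k^3 - 9*k^2 + 19*k + 28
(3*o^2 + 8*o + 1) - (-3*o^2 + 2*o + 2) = 6*o^2 + 6*o - 1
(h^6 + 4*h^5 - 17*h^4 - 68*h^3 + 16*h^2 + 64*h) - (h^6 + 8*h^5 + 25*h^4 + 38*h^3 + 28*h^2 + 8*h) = -4*h^5 - 42*h^4 - 106*h^3 - 12*h^2 + 56*h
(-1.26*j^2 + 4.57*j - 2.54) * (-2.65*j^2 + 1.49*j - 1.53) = 3.339*j^4 - 13.9879*j^3 + 15.4681*j^2 - 10.7767*j + 3.8862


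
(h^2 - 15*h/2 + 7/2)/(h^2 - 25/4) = 2*(2*h^2 - 15*h + 7)/(4*h^2 - 25)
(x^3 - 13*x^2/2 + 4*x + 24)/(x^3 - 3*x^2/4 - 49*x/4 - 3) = 2*(2*x^2 - 5*x - 12)/(4*x^2 + 13*x + 3)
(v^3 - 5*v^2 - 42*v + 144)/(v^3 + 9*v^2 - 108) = (v - 8)/(v + 6)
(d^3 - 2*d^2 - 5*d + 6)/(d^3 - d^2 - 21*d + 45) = (d^2 + d - 2)/(d^2 + 2*d - 15)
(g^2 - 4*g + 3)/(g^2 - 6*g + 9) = (g - 1)/(g - 3)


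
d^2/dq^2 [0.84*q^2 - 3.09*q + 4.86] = 1.68000000000000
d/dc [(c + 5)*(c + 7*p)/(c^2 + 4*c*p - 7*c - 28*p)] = (-(c + 5)*(c + 7*p)*(2*c + 4*p - 7) + (2*c + 7*p + 5)*(c^2 + 4*c*p - 7*c - 28*p))/(c^2 + 4*c*p - 7*c - 28*p)^2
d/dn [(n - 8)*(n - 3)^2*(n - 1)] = 4*n^3 - 45*n^2 + 142*n - 129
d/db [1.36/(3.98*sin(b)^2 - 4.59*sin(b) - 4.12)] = (6.2424 - 10.8256*sin(b))*cos(b)/(-3.98*sin(b)^2 + 4.59*sin(b) + 4.12)^2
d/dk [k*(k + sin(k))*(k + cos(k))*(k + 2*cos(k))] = -k*(k + sin(k))*(k + cos(k))*(2*sin(k) - 1) - k*(k + sin(k))*(k + 2*cos(k))*(sin(k) - 1) + k*(k + cos(k))*(k + 2*cos(k))*(cos(k) + 1) + (k + sin(k))*(k + cos(k))*(k + 2*cos(k))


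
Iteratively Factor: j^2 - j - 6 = (j - 3)*(j + 2)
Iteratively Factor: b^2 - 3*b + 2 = (b - 2)*(b - 1)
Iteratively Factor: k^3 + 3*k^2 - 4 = (k + 2)*(k^2 + k - 2) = (k + 2)^2*(k - 1)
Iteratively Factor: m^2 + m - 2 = (m - 1)*(m + 2)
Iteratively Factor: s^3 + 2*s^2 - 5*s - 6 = (s - 2)*(s^2 + 4*s + 3) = (s - 2)*(s + 3)*(s + 1)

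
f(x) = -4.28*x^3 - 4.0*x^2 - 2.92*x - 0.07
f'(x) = -12.84*x^2 - 8.0*x - 2.92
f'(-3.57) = -138.00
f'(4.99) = -362.56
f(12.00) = -8006.95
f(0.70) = -5.54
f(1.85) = -46.26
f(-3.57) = 154.11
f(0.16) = -0.66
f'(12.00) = -1947.88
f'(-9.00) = -970.96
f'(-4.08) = -184.02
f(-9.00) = 2822.33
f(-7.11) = 1356.82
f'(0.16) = -4.53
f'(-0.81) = -4.86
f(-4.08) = 235.94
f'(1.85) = -61.66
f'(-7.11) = -595.13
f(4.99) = -646.04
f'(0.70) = -14.81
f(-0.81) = 1.95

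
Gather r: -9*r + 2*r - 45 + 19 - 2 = -7*r - 28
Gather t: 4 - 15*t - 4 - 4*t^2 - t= -4*t^2 - 16*t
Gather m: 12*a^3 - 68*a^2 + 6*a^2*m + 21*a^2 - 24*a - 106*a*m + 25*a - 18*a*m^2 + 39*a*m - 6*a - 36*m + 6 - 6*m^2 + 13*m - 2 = 12*a^3 - 47*a^2 - 5*a + m^2*(-18*a - 6) + m*(6*a^2 - 67*a - 23) + 4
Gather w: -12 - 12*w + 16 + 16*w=4*w + 4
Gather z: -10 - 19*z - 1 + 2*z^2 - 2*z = 2*z^2 - 21*z - 11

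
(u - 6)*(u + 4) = u^2 - 2*u - 24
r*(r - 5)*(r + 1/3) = r^3 - 14*r^2/3 - 5*r/3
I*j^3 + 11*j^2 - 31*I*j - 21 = (j - 7*I)*(j - 3*I)*(I*j + 1)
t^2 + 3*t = t*(t + 3)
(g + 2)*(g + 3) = g^2 + 5*g + 6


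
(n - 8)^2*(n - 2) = n^3 - 18*n^2 + 96*n - 128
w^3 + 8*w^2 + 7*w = w*(w + 1)*(w + 7)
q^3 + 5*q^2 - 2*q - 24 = (q - 2)*(q + 3)*(q + 4)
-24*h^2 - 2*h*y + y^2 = (-6*h + y)*(4*h + y)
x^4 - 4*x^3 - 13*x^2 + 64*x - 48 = (x - 4)*(x - 3)*(x - 1)*(x + 4)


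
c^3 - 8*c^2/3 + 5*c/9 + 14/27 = (c - 7/3)*(c - 2/3)*(c + 1/3)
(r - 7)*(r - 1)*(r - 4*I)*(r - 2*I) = r^4 - 8*r^3 - 6*I*r^3 - r^2 + 48*I*r^2 + 64*r - 42*I*r - 56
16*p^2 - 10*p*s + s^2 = (-8*p + s)*(-2*p + s)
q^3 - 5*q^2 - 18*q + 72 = (q - 6)*(q - 3)*(q + 4)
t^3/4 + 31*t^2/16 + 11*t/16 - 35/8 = (t/4 + 1/2)*(t - 5/4)*(t + 7)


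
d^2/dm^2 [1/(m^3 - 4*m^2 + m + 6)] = 2*((4 - 3*m)*(m^3 - 4*m^2 + m + 6) + (3*m^2 - 8*m + 1)^2)/(m^3 - 4*m^2 + m + 6)^3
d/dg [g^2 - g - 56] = 2*g - 1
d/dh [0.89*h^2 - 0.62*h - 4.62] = 1.78*h - 0.62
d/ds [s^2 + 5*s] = 2*s + 5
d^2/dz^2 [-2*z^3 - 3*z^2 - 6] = -12*z - 6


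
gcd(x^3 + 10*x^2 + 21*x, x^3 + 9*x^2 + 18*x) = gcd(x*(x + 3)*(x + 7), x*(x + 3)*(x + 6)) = x^2 + 3*x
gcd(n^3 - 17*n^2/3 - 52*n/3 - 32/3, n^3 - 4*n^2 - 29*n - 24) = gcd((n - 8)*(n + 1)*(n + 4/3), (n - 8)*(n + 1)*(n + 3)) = n^2 - 7*n - 8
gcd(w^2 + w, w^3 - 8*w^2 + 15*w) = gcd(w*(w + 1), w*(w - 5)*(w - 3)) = w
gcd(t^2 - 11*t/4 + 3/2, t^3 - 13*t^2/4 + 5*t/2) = t - 2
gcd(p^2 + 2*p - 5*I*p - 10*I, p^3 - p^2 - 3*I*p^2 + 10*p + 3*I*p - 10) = p - 5*I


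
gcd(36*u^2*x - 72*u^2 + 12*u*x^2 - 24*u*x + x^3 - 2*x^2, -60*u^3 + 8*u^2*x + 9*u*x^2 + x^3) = 6*u + x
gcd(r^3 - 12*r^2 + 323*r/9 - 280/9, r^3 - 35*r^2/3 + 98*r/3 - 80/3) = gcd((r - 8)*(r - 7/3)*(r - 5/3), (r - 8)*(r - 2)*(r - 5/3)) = r^2 - 29*r/3 + 40/3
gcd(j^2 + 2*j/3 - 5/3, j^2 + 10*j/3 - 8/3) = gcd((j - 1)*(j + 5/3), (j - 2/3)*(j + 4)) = 1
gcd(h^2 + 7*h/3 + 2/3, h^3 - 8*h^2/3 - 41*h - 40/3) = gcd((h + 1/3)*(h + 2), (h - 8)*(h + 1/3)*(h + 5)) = h + 1/3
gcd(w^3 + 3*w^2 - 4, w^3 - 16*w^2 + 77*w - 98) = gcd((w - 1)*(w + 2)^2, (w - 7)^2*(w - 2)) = 1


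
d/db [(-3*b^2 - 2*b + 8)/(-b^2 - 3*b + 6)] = (7*b^2 - 20*b + 12)/(b^4 + 6*b^3 - 3*b^2 - 36*b + 36)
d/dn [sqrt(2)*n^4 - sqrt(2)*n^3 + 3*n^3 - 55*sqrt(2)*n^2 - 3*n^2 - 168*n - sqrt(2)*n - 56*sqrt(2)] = 4*sqrt(2)*n^3 - 3*sqrt(2)*n^2 + 9*n^2 - 110*sqrt(2)*n - 6*n - 168 - sqrt(2)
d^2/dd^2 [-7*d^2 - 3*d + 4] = -14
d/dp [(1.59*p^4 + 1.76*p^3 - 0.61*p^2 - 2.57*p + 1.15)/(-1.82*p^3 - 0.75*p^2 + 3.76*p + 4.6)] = (-2.8938*p^6 - 2.385*p^5 + 15.505*p^4 + 33.1364*p^3 + 26.3459*p^2 - 3.887*p - 16.146)/(3.3124*p^6 + 2.73*p^5 - 13.1239*p^4 - 22.384*p^3 + 7.2376*p^2 + 34.592*p + 21.16)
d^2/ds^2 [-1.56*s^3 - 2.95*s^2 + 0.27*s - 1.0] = -9.36*s - 5.9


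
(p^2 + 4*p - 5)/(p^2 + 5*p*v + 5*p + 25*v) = (p - 1)/(p + 5*v)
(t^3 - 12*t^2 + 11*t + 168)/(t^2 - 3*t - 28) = (t^2 - 5*t - 24)/(t + 4)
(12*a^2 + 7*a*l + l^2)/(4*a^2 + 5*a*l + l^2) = (3*a + l)/(a + l)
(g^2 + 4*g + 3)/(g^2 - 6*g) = (g^2 + 4*g + 3)/(g*(g - 6))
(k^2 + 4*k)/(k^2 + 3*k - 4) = k/(k - 1)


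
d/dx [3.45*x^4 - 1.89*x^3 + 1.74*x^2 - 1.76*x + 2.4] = 13.8*x^3 - 5.67*x^2 + 3.48*x - 1.76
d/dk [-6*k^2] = -12*k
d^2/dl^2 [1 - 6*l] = 0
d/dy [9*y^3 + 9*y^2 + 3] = 9*y*(3*y + 2)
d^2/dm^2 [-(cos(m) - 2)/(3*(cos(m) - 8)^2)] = (123*cos(m)/4 + 12*cos(2*m) + cos(3*m)/4 - 8)/(3*(cos(m) - 8)^4)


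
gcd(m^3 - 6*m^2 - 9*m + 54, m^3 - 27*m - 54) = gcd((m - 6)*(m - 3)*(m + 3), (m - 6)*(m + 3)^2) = m^2 - 3*m - 18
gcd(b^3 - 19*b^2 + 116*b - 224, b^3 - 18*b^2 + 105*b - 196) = b^2 - 11*b + 28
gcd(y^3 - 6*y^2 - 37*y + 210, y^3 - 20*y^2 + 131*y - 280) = y^2 - 12*y + 35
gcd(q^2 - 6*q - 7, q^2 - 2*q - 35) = q - 7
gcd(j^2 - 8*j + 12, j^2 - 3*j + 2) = j - 2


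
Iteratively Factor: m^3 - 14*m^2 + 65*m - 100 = (m - 4)*(m^2 - 10*m + 25) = (m - 5)*(m - 4)*(m - 5)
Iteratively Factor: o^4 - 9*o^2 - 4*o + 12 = (o - 3)*(o^3 + 3*o^2 - 4) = (o - 3)*(o + 2)*(o^2 + o - 2) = (o - 3)*(o - 1)*(o + 2)*(o + 2)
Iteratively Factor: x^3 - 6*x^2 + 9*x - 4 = (x - 1)*(x^2 - 5*x + 4) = (x - 4)*(x - 1)*(x - 1)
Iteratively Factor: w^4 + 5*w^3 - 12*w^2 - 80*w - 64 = (w + 4)*(w^3 + w^2 - 16*w - 16) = (w + 4)^2*(w^2 - 3*w - 4) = (w + 1)*(w + 4)^2*(w - 4)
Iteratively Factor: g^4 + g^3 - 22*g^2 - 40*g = (g)*(g^3 + g^2 - 22*g - 40) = g*(g + 2)*(g^2 - g - 20) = g*(g + 2)*(g + 4)*(g - 5)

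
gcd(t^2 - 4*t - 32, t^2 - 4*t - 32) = t^2 - 4*t - 32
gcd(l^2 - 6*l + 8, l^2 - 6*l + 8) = l^2 - 6*l + 8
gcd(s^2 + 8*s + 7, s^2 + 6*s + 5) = s + 1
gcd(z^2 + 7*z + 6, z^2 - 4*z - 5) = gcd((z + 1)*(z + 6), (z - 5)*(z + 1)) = z + 1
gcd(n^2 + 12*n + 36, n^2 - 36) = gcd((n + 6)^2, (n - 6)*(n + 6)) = n + 6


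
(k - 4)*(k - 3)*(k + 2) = k^3 - 5*k^2 - 2*k + 24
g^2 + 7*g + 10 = (g + 2)*(g + 5)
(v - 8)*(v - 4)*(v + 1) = v^3 - 11*v^2 + 20*v + 32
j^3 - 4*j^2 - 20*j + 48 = (j - 6)*(j - 2)*(j + 4)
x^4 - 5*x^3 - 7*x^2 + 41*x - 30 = (x - 5)*(x - 2)*(x - 1)*(x + 3)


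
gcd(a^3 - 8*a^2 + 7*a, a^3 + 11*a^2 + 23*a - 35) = a - 1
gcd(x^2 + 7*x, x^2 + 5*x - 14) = x + 7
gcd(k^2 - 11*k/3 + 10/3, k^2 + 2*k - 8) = k - 2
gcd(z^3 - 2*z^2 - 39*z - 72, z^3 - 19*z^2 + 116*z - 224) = z - 8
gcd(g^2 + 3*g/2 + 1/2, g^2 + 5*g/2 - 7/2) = 1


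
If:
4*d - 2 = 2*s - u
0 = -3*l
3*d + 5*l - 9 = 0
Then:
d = 3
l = 0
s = u/2 + 5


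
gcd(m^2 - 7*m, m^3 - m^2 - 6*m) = m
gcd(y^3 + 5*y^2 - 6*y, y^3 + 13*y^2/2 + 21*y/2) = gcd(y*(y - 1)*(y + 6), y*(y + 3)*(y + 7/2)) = y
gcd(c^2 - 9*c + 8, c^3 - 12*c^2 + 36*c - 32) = c - 8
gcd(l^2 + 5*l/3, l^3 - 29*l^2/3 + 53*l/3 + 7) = 1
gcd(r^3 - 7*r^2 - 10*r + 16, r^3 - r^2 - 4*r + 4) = r^2 + r - 2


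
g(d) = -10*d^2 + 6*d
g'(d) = 6 - 20*d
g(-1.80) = -43.20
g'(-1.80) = 42.00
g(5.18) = -237.24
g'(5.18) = -97.60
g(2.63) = -53.39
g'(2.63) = -46.60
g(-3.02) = -109.32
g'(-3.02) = 66.40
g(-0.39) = -3.86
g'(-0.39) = 13.80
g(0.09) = 0.46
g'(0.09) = 4.20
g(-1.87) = -46.19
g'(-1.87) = 43.40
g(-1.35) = -26.32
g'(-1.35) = 33.00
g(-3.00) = -108.00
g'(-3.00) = 66.00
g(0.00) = 0.00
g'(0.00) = 6.00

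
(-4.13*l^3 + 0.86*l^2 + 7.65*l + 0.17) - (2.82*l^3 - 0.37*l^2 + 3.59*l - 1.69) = -6.95*l^3 + 1.23*l^2 + 4.06*l + 1.86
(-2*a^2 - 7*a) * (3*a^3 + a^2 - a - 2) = -6*a^5 - 23*a^4 - 5*a^3 + 11*a^2 + 14*a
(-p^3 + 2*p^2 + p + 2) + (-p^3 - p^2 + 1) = -2*p^3 + p^2 + p + 3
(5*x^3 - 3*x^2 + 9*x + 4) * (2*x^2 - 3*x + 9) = 10*x^5 - 21*x^4 + 72*x^3 - 46*x^2 + 69*x + 36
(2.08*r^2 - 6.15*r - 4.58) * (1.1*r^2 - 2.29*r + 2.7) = 2.288*r^4 - 11.5282*r^3 + 14.6615*r^2 - 6.1168*r - 12.366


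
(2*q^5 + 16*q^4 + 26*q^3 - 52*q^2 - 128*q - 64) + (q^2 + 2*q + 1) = 2*q^5 + 16*q^4 + 26*q^3 - 51*q^2 - 126*q - 63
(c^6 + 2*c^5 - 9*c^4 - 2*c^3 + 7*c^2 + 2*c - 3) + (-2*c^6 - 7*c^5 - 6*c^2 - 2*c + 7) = -c^6 - 5*c^5 - 9*c^4 - 2*c^3 + c^2 + 4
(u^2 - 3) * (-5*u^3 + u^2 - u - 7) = -5*u^5 + u^4 + 14*u^3 - 10*u^2 + 3*u + 21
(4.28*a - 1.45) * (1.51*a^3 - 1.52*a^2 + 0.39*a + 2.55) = 6.4628*a^4 - 8.6951*a^3 + 3.8732*a^2 + 10.3485*a - 3.6975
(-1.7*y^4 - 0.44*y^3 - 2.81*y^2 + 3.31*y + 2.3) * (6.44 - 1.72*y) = 2.924*y^5 - 10.1912*y^4 + 1.9996*y^3 - 23.7896*y^2 + 17.3604*y + 14.812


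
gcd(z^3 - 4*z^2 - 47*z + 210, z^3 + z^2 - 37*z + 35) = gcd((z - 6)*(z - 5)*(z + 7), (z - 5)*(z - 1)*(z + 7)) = z^2 + 2*z - 35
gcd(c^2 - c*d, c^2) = c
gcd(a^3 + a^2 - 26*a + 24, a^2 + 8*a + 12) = a + 6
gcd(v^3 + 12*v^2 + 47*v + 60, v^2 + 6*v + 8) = v + 4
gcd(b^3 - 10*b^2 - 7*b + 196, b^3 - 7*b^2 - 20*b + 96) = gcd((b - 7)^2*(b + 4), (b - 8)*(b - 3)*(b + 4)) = b + 4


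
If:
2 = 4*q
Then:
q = 1/2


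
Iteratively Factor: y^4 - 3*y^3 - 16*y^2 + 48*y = (y - 4)*(y^3 + y^2 - 12*y) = (y - 4)*(y + 4)*(y^2 - 3*y) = y*(y - 4)*(y + 4)*(y - 3)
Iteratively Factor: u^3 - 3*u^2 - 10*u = (u)*(u^2 - 3*u - 10) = u*(u + 2)*(u - 5)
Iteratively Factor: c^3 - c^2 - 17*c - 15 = (c + 3)*(c^2 - 4*c - 5) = (c + 1)*(c + 3)*(c - 5)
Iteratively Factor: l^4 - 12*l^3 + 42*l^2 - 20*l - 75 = (l - 5)*(l^3 - 7*l^2 + 7*l + 15) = (l - 5)*(l + 1)*(l^2 - 8*l + 15) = (l - 5)^2*(l + 1)*(l - 3)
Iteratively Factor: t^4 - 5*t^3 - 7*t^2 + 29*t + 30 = (t - 3)*(t^3 - 2*t^2 - 13*t - 10) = (t - 3)*(t + 1)*(t^2 - 3*t - 10) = (t - 5)*(t - 3)*(t + 1)*(t + 2)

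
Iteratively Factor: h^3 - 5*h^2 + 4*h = (h - 4)*(h^2 - h) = (h - 4)*(h - 1)*(h)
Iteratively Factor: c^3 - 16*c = (c - 4)*(c^2 + 4*c) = (c - 4)*(c + 4)*(c)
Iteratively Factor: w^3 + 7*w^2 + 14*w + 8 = (w + 2)*(w^2 + 5*w + 4) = (w + 2)*(w + 4)*(w + 1)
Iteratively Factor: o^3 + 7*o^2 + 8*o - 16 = (o + 4)*(o^2 + 3*o - 4) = (o + 4)^2*(o - 1)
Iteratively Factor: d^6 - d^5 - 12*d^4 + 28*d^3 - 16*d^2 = (d - 2)*(d^5 + d^4 - 10*d^3 + 8*d^2) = (d - 2)^2*(d^4 + 3*d^3 - 4*d^2) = (d - 2)^2*(d - 1)*(d^3 + 4*d^2) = (d - 2)^2*(d - 1)*(d + 4)*(d^2) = d*(d - 2)^2*(d - 1)*(d + 4)*(d)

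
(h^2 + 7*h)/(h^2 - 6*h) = (h + 7)/(h - 6)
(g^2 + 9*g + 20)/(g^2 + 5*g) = (g + 4)/g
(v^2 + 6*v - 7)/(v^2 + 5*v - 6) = (v + 7)/(v + 6)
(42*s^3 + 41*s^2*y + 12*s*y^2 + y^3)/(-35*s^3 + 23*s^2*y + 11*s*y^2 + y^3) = (6*s^2 + 5*s*y + y^2)/(-5*s^2 + 4*s*y + y^2)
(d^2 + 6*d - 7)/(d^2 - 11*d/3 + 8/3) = 3*(d + 7)/(3*d - 8)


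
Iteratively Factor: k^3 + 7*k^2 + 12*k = (k)*(k^2 + 7*k + 12) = k*(k + 3)*(k + 4)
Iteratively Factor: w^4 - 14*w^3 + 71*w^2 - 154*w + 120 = (w - 4)*(w^3 - 10*w^2 + 31*w - 30) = (w - 5)*(w - 4)*(w^2 - 5*w + 6) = (w - 5)*(w - 4)*(w - 2)*(w - 3)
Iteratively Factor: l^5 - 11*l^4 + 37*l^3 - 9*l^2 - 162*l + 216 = (l - 3)*(l^4 - 8*l^3 + 13*l^2 + 30*l - 72) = (l - 3)^2*(l^3 - 5*l^2 - 2*l + 24) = (l - 4)*(l - 3)^2*(l^2 - l - 6) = (l - 4)*(l - 3)^2*(l + 2)*(l - 3)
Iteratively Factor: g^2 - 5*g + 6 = (g - 2)*(g - 3)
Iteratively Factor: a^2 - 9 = (a + 3)*(a - 3)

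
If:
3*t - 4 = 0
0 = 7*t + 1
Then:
No Solution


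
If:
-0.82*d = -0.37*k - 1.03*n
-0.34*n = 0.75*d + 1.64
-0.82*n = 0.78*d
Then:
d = -3.84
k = -18.70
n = 3.66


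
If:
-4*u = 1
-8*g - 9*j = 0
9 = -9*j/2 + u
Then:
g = 37/16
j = -37/18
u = -1/4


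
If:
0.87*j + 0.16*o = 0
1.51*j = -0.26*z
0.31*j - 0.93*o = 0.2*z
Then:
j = 0.00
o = 0.00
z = 0.00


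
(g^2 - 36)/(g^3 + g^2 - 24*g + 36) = (g - 6)/(g^2 - 5*g + 6)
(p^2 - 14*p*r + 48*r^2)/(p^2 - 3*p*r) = (p^2 - 14*p*r + 48*r^2)/(p*(p - 3*r))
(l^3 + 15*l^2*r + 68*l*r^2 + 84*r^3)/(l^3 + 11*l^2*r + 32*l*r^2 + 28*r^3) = (l + 6*r)/(l + 2*r)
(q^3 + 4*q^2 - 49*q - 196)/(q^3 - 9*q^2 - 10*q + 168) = (q + 7)/(q - 6)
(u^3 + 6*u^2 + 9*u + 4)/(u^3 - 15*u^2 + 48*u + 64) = (u^2 + 5*u + 4)/(u^2 - 16*u + 64)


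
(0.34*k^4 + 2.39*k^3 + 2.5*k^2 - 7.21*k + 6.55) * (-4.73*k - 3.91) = -1.6082*k^5 - 12.6341*k^4 - 21.1699*k^3 + 24.3283*k^2 - 2.7904*k - 25.6105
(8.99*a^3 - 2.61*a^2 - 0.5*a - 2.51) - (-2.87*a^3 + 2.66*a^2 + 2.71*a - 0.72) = 11.86*a^3 - 5.27*a^2 - 3.21*a - 1.79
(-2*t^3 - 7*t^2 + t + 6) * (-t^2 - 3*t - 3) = 2*t^5 + 13*t^4 + 26*t^3 + 12*t^2 - 21*t - 18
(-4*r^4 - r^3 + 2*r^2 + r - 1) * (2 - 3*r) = 12*r^5 - 5*r^4 - 8*r^3 + r^2 + 5*r - 2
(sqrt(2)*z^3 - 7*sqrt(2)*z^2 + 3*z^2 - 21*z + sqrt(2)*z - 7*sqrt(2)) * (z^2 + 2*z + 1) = sqrt(2)*z^5 - 5*sqrt(2)*z^4 + 3*z^4 - 12*sqrt(2)*z^3 - 15*z^3 - 39*z^2 - 12*sqrt(2)*z^2 - 21*z - 13*sqrt(2)*z - 7*sqrt(2)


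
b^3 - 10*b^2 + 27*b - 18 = (b - 6)*(b - 3)*(b - 1)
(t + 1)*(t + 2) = t^2 + 3*t + 2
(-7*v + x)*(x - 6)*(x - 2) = -7*v*x^2 + 56*v*x - 84*v + x^3 - 8*x^2 + 12*x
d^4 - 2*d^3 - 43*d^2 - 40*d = d*(d - 8)*(d + 1)*(d + 5)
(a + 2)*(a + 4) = a^2 + 6*a + 8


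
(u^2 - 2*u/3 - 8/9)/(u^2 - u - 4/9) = (3*u + 2)/(3*u + 1)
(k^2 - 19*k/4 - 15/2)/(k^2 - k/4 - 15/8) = 2*(k - 6)/(2*k - 3)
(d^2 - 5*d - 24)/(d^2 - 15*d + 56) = (d + 3)/(d - 7)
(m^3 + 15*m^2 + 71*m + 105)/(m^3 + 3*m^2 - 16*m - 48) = (m^2 + 12*m + 35)/(m^2 - 16)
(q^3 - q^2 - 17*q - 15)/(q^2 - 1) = (q^2 - 2*q - 15)/(q - 1)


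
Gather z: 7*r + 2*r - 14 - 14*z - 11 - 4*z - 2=9*r - 18*z - 27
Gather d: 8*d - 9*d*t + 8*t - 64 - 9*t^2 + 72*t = d*(8 - 9*t) - 9*t^2 + 80*t - 64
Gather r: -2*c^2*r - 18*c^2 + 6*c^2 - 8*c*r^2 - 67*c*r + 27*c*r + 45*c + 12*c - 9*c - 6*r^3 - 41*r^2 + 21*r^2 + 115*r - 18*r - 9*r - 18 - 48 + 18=-12*c^2 + 48*c - 6*r^3 + r^2*(-8*c - 20) + r*(-2*c^2 - 40*c + 88) - 48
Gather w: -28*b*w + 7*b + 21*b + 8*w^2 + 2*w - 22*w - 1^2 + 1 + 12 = 28*b + 8*w^2 + w*(-28*b - 20) + 12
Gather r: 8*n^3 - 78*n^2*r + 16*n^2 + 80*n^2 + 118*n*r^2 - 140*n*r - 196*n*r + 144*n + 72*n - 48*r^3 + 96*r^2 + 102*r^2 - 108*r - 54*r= 8*n^3 + 96*n^2 + 216*n - 48*r^3 + r^2*(118*n + 198) + r*(-78*n^2 - 336*n - 162)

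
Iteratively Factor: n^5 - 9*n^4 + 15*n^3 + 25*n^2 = (n - 5)*(n^4 - 4*n^3 - 5*n^2) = (n - 5)*(n + 1)*(n^3 - 5*n^2) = n*(n - 5)*(n + 1)*(n^2 - 5*n) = n*(n - 5)^2*(n + 1)*(n)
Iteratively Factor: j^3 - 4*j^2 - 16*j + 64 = (j - 4)*(j^2 - 16) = (j - 4)*(j + 4)*(j - 4)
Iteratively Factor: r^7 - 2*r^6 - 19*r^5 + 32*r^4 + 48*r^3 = (r - 4)*(r^6 + 2*r^5 - 11*r^4 - 12*r^3) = r*(r - 4)*(r^5 + 2*r^4 - 11*r^3 - 12*r^2) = r^2*(r - 4)*(r^4 + 2*r^3 - 11*r^2 - 12*r) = r^2*(r - 4)*(r - 3)*(r^3 + 5*r^2 + 4*r) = r^2*(r - 4)*(r - 3)*(r + 1)*(r^2 + 4*r) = r^3*(r - 4)*(r - 3)*(r + 1)*(r + 4)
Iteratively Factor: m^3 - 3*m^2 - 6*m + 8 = (m - 4)*(m^2 + m - 2) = (m - 4)*(m - 1)*(m + 2)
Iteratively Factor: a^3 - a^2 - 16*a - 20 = (a + 2)*(a^2 - 3*a - 10) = (a - 5)*(a + 2)*(a + 2)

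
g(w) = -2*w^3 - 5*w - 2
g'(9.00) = -491.00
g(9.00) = -1505.00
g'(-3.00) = -59.00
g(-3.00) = 67.00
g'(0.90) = -9.86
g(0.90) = -7.96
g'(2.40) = -39.56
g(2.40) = -41.65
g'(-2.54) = -43.71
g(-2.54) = 43.47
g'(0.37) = -5.82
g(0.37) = -3.95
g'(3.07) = -61.55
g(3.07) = -75.22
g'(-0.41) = -6.01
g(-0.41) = 0.19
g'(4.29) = -115.42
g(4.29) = -181.36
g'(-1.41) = -16.93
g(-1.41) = 10.66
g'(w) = -6*w^2 - 5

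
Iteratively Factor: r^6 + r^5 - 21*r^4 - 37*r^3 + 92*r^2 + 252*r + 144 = (r + 1)*(r^5 - 21*r^3 - 16*r^2 + 108*r + 144) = (r + 1)*(r + 3)*(r^4 - 3*r^3 - 12*r^2 + 20*r + 48) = (r - 4)*(r + 1)*(r + 3)*(r^3 + r^2 - 8*r - 12) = (r - 4)*(r + 1)*(r + 2)*(r + 3)*(r^2 - r - 6) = (r - 4)*(r - 3)*(r + 1)*(r + 2)*(r + 3)*(r + 2)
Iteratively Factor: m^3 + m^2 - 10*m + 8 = (m - 2)*(m^2 + 3*m - 4) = (m - 2)*(m + 4)*(m - 1)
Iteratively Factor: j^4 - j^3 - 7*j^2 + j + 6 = (j - 3)*(j^3 + 2*j^2 - j - 2) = (j - 3)*(j + 1)*(j^2 + j - 2) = (j - 3)*(j - 1)*(j + 1)*(j + 2)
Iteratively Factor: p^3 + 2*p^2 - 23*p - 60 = (p + 3)*(p^2 - p - 20) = (p - 5)*(p + 3)*(p + 4)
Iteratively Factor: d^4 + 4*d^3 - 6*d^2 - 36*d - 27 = (d - 3)*(d^3 + 7*d^2 + 15*d + 9) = (d - 3)*(d + 3)*(d^2 + 4*d + 3) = (d - 3)*(d + 1)*(d + 3)*(d + 3)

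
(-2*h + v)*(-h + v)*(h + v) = 2*h^3 - h^2*v - 2*h*v^2 + v^3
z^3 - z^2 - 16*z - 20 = (z - 5)*(z + 2)^2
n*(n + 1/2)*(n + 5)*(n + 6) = n^4 + 23*n^3/2 + 71*n^2/2 + 15*n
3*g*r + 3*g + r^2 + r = (3*g + r)*(r + 1)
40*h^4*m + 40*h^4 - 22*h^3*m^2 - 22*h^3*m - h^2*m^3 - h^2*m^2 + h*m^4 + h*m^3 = (-4*h + m)*(-2*h + m)*(5*h + m)*(h*m + h)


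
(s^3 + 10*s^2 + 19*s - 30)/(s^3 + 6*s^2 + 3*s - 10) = (s + 6)/(s + 2)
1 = 1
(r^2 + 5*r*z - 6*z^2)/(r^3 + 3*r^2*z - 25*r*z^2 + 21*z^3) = (-r - 6*z)/(-r^2 - 4*r*z + 21*z^2)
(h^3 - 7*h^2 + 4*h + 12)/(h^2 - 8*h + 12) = h + 1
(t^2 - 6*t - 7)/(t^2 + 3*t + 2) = (t - 7)/(t + 2)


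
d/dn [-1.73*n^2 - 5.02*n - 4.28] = -3.46*n - 5.02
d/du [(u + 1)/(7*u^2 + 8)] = (7*u^2 - 14*u*(u + 1) + 8)/(7*u^2 + 8)^2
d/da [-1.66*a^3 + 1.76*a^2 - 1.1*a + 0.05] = -4.98*a^2 + 3.52*a - 1.1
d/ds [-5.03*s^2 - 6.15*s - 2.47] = -10.06*s - 6.15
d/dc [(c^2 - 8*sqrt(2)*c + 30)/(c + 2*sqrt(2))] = (c^2 + 4*sqrt(2)*c - 62)/(c^2 + 4*sqrt(2)*c + 8)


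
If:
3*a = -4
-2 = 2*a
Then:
No Solution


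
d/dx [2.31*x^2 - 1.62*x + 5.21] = 4.62*x - 1.62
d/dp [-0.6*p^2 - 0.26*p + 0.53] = -1.2*p - 0.26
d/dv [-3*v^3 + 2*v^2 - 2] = v*(4 - 9*v)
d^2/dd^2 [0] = 0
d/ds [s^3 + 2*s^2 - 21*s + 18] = 3*s^2 + 4*s - 21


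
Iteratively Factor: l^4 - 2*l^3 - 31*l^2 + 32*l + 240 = (l - 5)*(l^3 + 3*l^2 - 16*l - 48) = (l - 5)*(l + 3)*(l^2 - 16) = (l - 5)*(l - 4)*(l + 3)*(l + 4)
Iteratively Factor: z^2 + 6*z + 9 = (z + 3)*(z + 3)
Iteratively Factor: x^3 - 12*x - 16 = (x + 2)*(x^2 - 2*x - 8) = (x - 4)*(x + 2)*(x + 2)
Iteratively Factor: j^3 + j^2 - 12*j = (j - 3)*(j^2 + 4*j) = j*(j - 3)*(j + 4)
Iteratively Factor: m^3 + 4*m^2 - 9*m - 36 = (m - 3)*(m^2 + 7*m + 12) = (m - 3)*(m + 4)*(m + 3)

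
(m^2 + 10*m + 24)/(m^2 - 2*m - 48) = (m + 4)/(m - 8)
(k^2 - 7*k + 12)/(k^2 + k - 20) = (k - 3)/(k + 5)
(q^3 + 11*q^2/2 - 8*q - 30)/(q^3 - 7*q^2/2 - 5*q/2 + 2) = (2*q^3 + 11*q^2 - 16*q - 60)/(2*q^3 - 7*q^2 - 5*q + 4)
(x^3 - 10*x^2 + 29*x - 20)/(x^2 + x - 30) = (x^2 - 5*x + 4)/(x + 6)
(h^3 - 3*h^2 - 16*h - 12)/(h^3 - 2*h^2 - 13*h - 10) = (h - 6)/(h - 5)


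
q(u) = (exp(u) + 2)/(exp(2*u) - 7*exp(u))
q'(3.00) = -0.14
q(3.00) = 0.08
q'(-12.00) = 46501.37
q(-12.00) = -46501.55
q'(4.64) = -0.01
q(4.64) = 0.01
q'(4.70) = -0.01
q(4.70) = 0.01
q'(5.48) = -0.00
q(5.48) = 0.00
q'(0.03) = 0.24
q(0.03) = -0.49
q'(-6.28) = 152.51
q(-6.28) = -152.69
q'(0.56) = 0.08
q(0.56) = -0.41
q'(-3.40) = 8.56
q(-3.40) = -8.75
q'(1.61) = -1.56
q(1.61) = -0.70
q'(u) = (exp(u) + 2)*(-2*exp(2*u) + 7*exp(u))/(exp(2*u) - 7*exp(u))^2 + exp(u)/(exp(2*u) - 7*exp(u))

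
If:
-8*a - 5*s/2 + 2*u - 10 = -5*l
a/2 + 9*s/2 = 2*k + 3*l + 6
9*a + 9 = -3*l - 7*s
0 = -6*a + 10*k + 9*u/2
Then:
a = 429*u/1763 - 2940/1763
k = -10719*u/35260 - 1764/1763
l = -1213*u/8815 - 347/1763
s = 1662/1763 - 2238*u/8815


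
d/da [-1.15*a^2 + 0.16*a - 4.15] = 0.16 - 2.3*a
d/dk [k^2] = 2*k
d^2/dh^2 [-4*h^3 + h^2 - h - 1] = 2 - 24*h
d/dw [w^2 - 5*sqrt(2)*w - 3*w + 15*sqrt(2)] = 2*w - 5*sqrt(2) - 3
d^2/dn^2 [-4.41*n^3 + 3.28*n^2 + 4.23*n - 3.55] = 6.56 - 26.46*n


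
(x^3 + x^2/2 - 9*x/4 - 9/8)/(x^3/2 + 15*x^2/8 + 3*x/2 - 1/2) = (8*x^3 + 4*x^2 - 18*x - 9)/(4*x^3 + 15*x^2 + 12*x - 4)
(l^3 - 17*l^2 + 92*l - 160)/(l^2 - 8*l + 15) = (l^2 - 12*l + 32)/(l - 3)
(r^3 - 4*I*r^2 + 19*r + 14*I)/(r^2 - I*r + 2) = (r^2 - 5*I*r + 14)/(r - 2*I)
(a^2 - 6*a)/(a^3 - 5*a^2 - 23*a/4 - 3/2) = 4*a/(4*a^2 + 4*a + 1)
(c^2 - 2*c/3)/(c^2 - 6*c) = (c - 2/3)/(c - 6)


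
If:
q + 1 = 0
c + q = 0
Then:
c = 1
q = -1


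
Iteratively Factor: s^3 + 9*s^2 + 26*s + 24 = (s + 2)*(s^2 + 7*s + 12) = (s + 2)*(s + 4)*(s + 3)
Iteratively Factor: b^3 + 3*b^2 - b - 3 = (b + 1)*(b^2 + 2*b - 3) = (b + 1)*(b + 3)*(b - 1)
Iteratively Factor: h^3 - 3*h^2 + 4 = (h - 2)*(h^2 - h - 2) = (h - 2)^2*(h + 1)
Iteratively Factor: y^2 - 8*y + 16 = (y - 4)*(y - 4)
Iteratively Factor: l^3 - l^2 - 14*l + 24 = (l - 2)*(l^2 + l - 12) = (l - 2)*(l + 4)*(l - 3)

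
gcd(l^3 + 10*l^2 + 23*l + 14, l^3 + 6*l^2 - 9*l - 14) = l^2 + 8*l + 7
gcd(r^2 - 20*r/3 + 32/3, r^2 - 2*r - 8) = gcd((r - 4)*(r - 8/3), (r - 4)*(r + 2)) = r - 4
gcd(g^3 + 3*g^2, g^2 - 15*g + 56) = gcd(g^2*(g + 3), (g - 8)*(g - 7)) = 1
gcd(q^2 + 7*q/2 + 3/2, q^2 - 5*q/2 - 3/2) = q + 1/2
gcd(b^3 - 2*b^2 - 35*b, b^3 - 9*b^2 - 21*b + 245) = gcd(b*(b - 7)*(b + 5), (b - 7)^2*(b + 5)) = b^2 - 2*b - 35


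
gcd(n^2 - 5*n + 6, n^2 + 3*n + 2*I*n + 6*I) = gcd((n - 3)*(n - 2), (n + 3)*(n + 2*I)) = 1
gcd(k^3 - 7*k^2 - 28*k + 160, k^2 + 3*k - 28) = k - 4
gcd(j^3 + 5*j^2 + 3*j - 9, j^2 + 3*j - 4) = j - 1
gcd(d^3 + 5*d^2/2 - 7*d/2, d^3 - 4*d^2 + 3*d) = d^2 - d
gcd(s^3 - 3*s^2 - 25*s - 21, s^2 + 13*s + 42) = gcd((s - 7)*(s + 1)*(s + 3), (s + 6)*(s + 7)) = 1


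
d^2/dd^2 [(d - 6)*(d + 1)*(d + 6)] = 6*d + 2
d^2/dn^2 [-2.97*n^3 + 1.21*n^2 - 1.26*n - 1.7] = 2.42 - 17.82*n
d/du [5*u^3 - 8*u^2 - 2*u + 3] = 15*u^2 - 16*u - 2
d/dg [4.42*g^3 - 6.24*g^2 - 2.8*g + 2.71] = 13.26*g^2 - 12.48*g - 2.8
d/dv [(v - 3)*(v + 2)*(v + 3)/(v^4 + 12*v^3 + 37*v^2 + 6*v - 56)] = (-v^4 + 44*v^2 + 124*v + 153)/(v^6 + 20*v^5 + 134*v^4 + 284*v^3 - 271*v^2 - 952*v + 784)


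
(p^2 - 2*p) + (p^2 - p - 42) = 2*p^2 - 3*p - 42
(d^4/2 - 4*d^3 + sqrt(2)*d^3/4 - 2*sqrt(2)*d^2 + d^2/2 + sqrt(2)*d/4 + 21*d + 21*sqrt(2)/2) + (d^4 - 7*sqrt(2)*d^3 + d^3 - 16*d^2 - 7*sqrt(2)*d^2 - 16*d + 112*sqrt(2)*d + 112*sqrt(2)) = 3*d^4/2 - 27*sqrt(2)*d^3/4 - 3*d^3 - 31*d^2/2 - 9*sqrt(2)*d^2 + 5*d + 449*sqrt(2)*d/4 + 245*sqrt(2)/2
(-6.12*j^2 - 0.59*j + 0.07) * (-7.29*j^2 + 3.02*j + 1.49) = 44.6148*j^4 - 14.1813*j^3 - 11.4109*j^2 - 0.6677*j + 0.1043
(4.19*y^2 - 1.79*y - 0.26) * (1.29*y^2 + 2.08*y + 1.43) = 5.4051*y^4 + 6.4061*y^3 + 1.9331*y^2 - 3.1005*y - 0.3718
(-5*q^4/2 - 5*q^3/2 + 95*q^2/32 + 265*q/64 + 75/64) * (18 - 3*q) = 15*q^5/2 - 75*q^4/2 - 1725*q^3/32 + 2625*q^2/64 + 4545*q/64 + 675/32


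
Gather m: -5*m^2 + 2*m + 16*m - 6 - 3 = -5*m^2 + 18*m - 9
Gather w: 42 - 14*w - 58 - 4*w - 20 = -18*w - 36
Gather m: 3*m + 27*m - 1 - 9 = 30*m - 10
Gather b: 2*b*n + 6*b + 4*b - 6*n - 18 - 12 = b*(2*n + 10) - 6*n - 30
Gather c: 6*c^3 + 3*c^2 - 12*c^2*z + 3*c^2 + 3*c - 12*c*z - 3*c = 6*c^3 + c^2*(6 - 12*z) - 12*c*z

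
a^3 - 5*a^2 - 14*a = a*(a - 7)*(a + 2)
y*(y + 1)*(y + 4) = y^3 + 5*y^2 + 4*y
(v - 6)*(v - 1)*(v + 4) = v^3 - 3*v^2 - 22*v + 24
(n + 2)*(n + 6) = n^2 + 8*n + 12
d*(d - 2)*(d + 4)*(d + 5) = d^4 + 7*d^3 + 2*d^2 - 40*d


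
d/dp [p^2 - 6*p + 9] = 2*p - 6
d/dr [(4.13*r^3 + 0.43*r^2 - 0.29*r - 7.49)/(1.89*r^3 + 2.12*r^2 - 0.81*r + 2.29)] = (3.5527136788005e-15*r^5 + 7.94290000000001*r^4 - 5.5944*r^3 + 71.1079*r^2 + 33.727*r - 6.731)/(3.5721*r^6 + 8.0136*r^5 + 1.4326*r^4 + 5.2218*r^3 + 10.3657*r^2 - 3.7098*r + 5.2441)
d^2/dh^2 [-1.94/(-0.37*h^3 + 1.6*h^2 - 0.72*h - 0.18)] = ((6.208 - 4.3068*h)*(0.37*h^3 - 1.6*h^2 + 0.72*h + 0.18) + 1.94*(1.11*h^2 - 3.2*h + 0.72)*(2.22*h^2 - 6.4*h + 1.44))/(0.37*h^3 - 1.6*h^2 + 0.72*h + 0.18)^3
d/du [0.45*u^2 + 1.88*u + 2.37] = 0.9*u + 1.88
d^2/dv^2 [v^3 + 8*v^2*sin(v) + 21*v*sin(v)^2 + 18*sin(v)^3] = -8*v^2*sin(v) + 32*v*cos(v) + 42*v*cos(2*v) + 6*v + 5*sin(v)/2 + 42*sin(2*v) + 81*sin(3*v)/2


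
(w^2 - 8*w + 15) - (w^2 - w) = 15 - 7*w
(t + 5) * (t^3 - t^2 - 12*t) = t^4 + 4*t^3 - 17*t^2 - 60*t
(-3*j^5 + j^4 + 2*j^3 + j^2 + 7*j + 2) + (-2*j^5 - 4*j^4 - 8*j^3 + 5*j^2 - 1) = -5*j^5 - 3*j^4 - 6*j^3 + 6*j^2 + 7*j + 1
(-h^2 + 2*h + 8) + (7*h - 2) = -h^2 + 9*h + 6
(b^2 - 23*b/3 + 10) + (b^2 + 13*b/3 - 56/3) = 2*b^2 - 10*b/3 - 26/3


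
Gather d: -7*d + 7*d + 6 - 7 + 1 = 0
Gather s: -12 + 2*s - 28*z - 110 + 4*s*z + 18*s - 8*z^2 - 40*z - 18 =s*(4*z + 20) - 8*z^2 - 68*z - 140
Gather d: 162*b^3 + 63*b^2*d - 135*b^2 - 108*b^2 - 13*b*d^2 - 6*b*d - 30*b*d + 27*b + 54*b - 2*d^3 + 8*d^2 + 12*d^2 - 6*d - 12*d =162*b^3 - 243*b^2 + 81*b - 2*d^3 + d^2*(20 - 13*b) + d*(63*b^2 - 36*b - 18)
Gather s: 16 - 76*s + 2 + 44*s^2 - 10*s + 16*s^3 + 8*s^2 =16*s^3 + 52*s^2 - 86*s + 18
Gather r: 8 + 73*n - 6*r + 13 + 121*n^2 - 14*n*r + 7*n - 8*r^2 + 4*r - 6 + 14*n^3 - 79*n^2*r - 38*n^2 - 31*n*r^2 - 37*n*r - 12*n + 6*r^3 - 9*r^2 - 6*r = 14*n^3 + 83*n^2 + 68*n + 6*r^3 + r^2*(-31*n - 17) + r*(-79*n^2 - 51*n - 8) + 15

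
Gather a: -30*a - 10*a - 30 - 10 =-40*a - 40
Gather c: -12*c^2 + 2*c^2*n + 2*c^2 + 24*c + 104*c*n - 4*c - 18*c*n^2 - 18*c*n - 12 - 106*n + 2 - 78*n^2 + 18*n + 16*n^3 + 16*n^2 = c^2*(2*n - 10) + c*(-18*n^2 + 86*n + 20) + 16*n^3 - 62*n^2 - 88*n - 10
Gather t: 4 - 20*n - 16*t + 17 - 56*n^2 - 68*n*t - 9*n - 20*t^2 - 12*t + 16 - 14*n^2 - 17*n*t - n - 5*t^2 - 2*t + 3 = -70*n^2 - 30*n - 25*t^2 + t*(-85*n - 30) + 40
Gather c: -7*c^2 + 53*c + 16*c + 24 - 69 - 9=-7*c^2 + 69*c - 54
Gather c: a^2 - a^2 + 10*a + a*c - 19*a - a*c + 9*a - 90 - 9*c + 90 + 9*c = 0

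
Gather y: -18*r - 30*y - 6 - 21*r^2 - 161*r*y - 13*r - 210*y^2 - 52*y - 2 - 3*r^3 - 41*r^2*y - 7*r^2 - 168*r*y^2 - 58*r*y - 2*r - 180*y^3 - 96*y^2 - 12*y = -3*r^3 - 28*r^2 - 33*r - 180*y^3 + y^2*(-168*r - 306) + y*(-41*r^2 - 219*r - 94) - 8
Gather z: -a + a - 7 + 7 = 0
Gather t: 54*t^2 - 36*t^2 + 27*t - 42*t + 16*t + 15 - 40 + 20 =18*t^2 + t - 5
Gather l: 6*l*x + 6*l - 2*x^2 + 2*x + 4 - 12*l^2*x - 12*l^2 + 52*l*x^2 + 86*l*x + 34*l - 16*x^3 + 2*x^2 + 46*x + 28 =l^2*(-12*x - 12) + l*(52*x^2 + 92*x + 40) - 16*x^3 + 48*x + 32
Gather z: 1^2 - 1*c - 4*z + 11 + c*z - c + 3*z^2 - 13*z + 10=-2*c + 3*z^2 + z*(c - 17) + 22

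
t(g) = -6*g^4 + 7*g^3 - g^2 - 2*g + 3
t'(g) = -24*g^3 + 21*g^2 - 2*g - 2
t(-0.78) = -1.59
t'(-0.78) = 23.73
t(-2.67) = -436.96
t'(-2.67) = 609.87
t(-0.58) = 1.78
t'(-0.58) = 10.91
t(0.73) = 2.03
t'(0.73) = -1.61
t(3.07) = -343.00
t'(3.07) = -504.64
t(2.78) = -218.26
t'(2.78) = -360.90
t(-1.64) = -70.69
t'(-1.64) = 163.62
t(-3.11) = -772.31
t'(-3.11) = 929.26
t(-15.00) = -327567.00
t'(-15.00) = 85753.00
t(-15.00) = -327567.00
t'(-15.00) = 85753.00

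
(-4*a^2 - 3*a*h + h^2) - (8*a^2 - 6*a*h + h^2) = -12*a^2 + 3*a*h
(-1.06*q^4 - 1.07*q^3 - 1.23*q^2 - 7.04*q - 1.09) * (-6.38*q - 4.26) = 6.7628*q^5 + 11.3422*q^4 + 12.4056*q^3 + 50.155*q^2 + 36.9446*q + 4.6434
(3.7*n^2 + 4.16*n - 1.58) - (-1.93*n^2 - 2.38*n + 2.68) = 5.63*n^2 + 6.54*n - 4.26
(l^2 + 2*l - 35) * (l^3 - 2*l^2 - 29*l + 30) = l^5 - 68*l^3 + 42*l^2 + 1075*l - 1050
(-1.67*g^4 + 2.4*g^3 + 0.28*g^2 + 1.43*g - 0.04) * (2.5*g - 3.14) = -4.175*g^5 + 11.2438*g^4 - 6.836*g^3 + 2.6958*g^2 - 4.5902*g + 0.1256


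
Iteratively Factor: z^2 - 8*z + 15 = (z - 3)*(z - 5)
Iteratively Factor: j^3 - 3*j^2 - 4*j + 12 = (j - 3)*(j^2 - 4) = (j - 3)*(j - 2)*(j + 2)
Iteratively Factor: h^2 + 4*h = (h + 4)*(h)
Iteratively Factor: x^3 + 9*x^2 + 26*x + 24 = (x + 4)*(x^2 + 5*x + 6) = (x + 2)*(x + 4)*(x + 3)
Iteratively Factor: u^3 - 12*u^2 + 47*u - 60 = (u - 3)*(u^2 - 9*u + 20) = (u - 5)*(u - 3)*(u - 4)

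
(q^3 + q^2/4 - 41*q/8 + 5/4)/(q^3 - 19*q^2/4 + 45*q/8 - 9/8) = (2*q^2 + q - 10)/(2*q^2 - 9*q + 9)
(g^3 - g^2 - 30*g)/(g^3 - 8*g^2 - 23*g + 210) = g/(g - 7)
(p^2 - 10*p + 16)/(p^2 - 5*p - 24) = (p - 2)/(p + 3)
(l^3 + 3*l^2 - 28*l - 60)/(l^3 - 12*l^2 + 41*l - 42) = (l^3 + 3*l^2 - 28*l - 60)/(l^3 - 12*l^2 + 41*l - 42)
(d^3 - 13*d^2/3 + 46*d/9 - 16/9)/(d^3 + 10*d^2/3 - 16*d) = (3*d^2 - 5*d + 2)/(3*d*(d + 6))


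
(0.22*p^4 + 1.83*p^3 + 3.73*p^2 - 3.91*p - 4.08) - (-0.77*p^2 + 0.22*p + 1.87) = 0.22*p^4 + 1.83*p^3 + 4.5*p^2 - 4.13*p - 5.95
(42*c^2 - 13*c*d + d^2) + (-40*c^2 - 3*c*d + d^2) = 2*c^2 - 16*c*d + 2*d^2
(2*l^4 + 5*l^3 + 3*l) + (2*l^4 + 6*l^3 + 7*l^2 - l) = 4*l^4 + 11*l^3 + 7*l^2 + 2*l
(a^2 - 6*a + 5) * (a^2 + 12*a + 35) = a^4 + 6*a^3 - 32*a^2 - 150*a + 175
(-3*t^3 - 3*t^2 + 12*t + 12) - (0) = -3*t^3 - 3*t^2 + 12*t + 12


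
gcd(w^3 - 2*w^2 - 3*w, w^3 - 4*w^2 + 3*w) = w^2 - 3*w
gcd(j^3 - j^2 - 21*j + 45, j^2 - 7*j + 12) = j - 3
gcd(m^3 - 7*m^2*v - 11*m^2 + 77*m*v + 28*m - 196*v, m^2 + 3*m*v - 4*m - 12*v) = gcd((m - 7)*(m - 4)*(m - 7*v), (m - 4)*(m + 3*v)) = m - 4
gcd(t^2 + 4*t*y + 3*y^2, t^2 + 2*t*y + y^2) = t + y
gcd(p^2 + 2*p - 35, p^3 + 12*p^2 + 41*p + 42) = p + 7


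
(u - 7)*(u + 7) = u^2 - 49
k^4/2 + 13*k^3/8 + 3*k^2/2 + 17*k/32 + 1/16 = (k/2 + 1/4)*(k + 1/4)*(k + 1/2)*(k + 2)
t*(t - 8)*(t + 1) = t^3 - 7*t^2 - 8*t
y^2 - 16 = (y - 4)*(y + 4)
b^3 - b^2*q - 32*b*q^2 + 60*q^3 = (b - 5*q)*(b - 2*q)*(b + 6*q)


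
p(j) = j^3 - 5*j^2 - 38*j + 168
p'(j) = 3*j^2 - 10*j - 38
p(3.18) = 28.76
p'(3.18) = -39.46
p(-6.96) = -146.88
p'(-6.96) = 176.92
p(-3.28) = 203.56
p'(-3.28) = 27.08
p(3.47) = 17.72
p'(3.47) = -36.58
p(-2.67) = 214.78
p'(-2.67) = 10.09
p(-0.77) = 193.84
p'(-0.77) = -28.52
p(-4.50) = 146.62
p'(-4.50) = 67.75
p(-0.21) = 175.75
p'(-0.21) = -35.77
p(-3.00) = 210.00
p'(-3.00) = 19.00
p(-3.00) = 210.00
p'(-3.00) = 19.00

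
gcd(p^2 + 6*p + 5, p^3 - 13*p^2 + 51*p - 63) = 1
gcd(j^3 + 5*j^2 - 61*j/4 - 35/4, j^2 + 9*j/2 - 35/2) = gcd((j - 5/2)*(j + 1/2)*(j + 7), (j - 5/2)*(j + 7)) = j^2 + 9*j/2 - 35/2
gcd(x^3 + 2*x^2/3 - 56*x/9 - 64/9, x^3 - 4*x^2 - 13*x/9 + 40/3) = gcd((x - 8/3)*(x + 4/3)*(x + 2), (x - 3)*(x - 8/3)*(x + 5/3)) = x - 8/3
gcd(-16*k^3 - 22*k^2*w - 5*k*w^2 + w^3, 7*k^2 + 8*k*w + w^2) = k + w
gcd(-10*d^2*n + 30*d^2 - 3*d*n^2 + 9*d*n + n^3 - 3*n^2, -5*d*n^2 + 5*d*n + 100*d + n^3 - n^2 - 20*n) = 5*d - n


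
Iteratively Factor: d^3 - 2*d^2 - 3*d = (d - 3)*(d^2 + d) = d*(d - 3)*(d + 1)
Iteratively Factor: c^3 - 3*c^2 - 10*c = (c + 2)*(c^2 - 5*c) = c*(c + 2)*(c - 5)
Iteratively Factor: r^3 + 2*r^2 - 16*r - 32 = (r + 2)*(r^2 - 16) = (r + 2)*(r + 4)*(r - 4)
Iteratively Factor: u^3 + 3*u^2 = (u)*(u^2 + 3*u) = u^2*(u + 3)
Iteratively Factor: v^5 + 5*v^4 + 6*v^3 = (v + 2)*(v^4 + 3*v^3) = (v + 2)*(v + 3)*(v^3) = v*(v + 2)*(v + 3)*(v^2) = v^2*(v + 2)*(v + 3)*(v)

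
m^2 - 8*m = m*(m - 8)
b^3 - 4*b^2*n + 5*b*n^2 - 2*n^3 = (b - 2*n)*(b - n)^2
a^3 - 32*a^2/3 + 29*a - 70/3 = (a - 7)*(a - 2)*(a - 5/3)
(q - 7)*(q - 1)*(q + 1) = q^3 - 7*q^2 - q + 7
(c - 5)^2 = c^2 - 10*c + 25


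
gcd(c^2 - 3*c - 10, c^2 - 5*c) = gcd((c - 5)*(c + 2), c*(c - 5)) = c - 5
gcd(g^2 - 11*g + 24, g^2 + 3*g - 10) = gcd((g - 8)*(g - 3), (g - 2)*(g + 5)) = 1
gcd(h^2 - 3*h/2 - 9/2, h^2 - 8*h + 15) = h - 3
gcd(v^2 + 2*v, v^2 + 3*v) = v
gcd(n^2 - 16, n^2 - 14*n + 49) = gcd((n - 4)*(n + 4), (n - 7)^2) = 1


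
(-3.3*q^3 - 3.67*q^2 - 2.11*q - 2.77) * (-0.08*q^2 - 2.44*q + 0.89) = 0.264*q^5 + 8.3456*q^4 + 6.1866*q^3 + 2.1037*q^2 + 4.8809*q - 2.4653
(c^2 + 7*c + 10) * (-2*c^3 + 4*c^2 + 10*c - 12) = -2*c^5 - 10*c^4 + 18*c^3 + 98*c^2 + 16*c - 120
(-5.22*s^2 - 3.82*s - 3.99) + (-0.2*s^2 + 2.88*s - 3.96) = -5.42*s^2 - 0.94*s - 7.95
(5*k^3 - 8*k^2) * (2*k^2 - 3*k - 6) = 10*k^5 - 31*k^4 - 6*k^3 + 48*k^2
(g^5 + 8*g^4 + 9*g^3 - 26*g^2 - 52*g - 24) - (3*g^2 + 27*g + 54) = g^5 + 8*g^4 + 9*g^3 - 29*g^2 - 79*g - 78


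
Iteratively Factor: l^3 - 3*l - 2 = (l + 1)*(l^2 - l - 2) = (l + 1)^2*(l - 2)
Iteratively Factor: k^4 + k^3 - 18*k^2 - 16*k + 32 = (k - 1)*(k^3 + 2*k^2 - 16*k - 32) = (k - 1)*(k + 4)*(k^2 - 2*k - 8) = (k - 4)*(k - 1)*(k + 4)*(k + 2)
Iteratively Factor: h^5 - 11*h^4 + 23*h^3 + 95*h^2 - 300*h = (h)*(h^4 - 11*h^3 + 23*h^2 + 95*h - 300) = h*(h + 3)*(h^3 - 14*h^2 + 65*h - 100) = h*(h - 5)*(h + 3)*(h^2 - 9*h + 20) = h*(h - 5)^2*(h + 3)*(h - 4)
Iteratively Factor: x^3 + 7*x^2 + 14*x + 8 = (x + 2)*(x^2 + 5*x + 4) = (x + 1)*(x + 2)*(x + 4)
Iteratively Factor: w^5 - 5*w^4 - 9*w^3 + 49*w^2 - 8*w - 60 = (w + 1)*(w^4 - 6*w^3 - 3*w^2 + 52*w - 60) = (w + 1)*(w + 3)*(w^3 - 9*w^2 + 24*w - 20) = (w - 2)*(w + 1)*(w + 3)*(w^2 - 7*w + 10) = (w - 2)^2*(w + 1)*(w + 3)*(w - 5)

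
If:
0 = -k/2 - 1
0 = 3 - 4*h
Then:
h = 3/4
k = -2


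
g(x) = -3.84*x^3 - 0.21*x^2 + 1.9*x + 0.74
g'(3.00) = -103.04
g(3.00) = -99.13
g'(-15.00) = -2583.80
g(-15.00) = 12884.99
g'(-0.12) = 1.78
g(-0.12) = 0.52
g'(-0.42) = 0.04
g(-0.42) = 0.19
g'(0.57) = -2.08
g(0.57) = 1.04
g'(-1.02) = -9.66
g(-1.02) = 2.66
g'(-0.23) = 1.39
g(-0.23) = 0.34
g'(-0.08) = 1.86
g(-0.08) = 0.59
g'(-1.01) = -9.43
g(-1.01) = 2.56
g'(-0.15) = 1.70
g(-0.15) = 0.46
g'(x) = -11.52*x^2 - 0.42*x + 1.9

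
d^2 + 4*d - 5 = (d - 1)*(d + 5)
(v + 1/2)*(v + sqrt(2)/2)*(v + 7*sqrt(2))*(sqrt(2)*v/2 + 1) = sqrt(2)*v^4/2 + sqrt(2)*v^3/4 + 17*v^3/2 + 17*v^2/4 + 11*sqrt(2)*v^2 + 7*v + 11*sqrt(2)*v/2 + 7/2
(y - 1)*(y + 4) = y^2 + 3*y - 4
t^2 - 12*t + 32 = (t - 8)*(t - 4)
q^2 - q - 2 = (q - 2)*(q + 1)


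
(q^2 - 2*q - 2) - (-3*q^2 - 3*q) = 4*q^2 + q - 2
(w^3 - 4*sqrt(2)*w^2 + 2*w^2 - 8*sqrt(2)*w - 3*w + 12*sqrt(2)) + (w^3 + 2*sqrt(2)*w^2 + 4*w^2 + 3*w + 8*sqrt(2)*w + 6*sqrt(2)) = 2*w^3 - 2*sqrt(2)*w^2 + 6*w^2 + 18*sqrt(2)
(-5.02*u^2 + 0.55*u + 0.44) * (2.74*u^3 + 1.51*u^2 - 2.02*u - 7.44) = -13.7548*u^5 - 6.0732*u^4 + 12.1765*u^3 + 36.9022*u^2 - 4.9808*u - 3.2736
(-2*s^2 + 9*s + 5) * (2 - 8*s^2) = 16*s^4 - 72*s^3 - 44*s^2 + 18*s + 10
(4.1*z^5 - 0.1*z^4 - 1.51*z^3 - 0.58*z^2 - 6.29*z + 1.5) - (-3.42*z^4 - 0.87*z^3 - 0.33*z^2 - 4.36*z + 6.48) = 4.1*z^5 + 3.32*z^4 - 0.64*z^3 - 0.25*z^2 - 1.93*z - 4.98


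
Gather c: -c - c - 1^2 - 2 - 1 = -2*c - 4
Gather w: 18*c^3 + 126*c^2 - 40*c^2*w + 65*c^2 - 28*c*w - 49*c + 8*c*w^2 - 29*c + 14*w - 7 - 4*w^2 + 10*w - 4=18*c^3 + 191*c^2 - 78*c + w^2*(8*c - 4) + w*(-40*c^2 - 28*c + 24) - 11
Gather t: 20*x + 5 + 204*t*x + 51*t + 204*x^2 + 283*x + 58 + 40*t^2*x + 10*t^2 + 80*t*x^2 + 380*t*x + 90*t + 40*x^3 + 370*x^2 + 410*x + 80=t^2*(40*x + 10) + t*(80*x^2 + 584*x + 141) + 40*x^3 + 574*x^2 + 713*x + 143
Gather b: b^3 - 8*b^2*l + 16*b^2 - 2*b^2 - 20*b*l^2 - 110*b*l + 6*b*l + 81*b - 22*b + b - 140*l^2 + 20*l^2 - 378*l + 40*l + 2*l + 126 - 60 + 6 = b^3 + b^2*(14 - 8*l) + b*(-20*l^2 - 104*l + 60) - 120*l^2 - 336*l + 72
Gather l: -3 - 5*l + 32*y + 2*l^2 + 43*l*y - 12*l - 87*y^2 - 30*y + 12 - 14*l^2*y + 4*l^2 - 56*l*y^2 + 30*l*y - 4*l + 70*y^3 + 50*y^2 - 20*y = l^2*(6 - 14*y) + l*(-56*y^2 + 73*y - 21) + 70*y^3 - 37*y^2 - 18*y + 9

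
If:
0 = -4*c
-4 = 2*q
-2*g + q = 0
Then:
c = 0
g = -1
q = -2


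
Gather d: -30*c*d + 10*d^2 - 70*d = 10*d^2 + d*(-30*c - 70)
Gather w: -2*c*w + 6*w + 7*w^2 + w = 7*w^2 + w*(7 - 2*c)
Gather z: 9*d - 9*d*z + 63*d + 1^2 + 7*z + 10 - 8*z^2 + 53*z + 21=72*d - 8*z^2 + z*(60 - 9*d) + 32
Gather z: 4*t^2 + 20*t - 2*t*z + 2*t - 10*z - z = 4*t^2 + 22*t + z*(-2*t - 11)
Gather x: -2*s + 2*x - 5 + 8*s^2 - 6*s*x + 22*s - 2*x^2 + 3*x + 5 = 8*s^2 + 20*s - 2*x^2 + x*(5 - 6*s)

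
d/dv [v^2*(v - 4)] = v*(3*v - 8)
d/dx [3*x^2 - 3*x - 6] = 6*x - 3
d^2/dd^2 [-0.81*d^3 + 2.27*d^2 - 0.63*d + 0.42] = 4.54 - 4.86*d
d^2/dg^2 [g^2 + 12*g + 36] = 2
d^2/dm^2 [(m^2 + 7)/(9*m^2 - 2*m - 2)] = 2*(18*m^3 + 1755*m^2 - 378*m + 158)/(729*m^6 - 486*m^5 - 378*m^4 + 208*m^3 + 84*m^2 - 24*m - 8)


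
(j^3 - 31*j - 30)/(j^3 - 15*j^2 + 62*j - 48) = (j^2 + 6*j + 5)/(j^2 - 9*j + 8)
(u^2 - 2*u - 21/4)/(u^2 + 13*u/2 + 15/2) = (u - 7/2)/(u + 5)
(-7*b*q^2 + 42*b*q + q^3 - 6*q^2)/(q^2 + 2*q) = (-7*b*q + 42*b + q^2 - 6*q)/(q + 2)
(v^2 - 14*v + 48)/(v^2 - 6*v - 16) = (v - 6)/(v + 2)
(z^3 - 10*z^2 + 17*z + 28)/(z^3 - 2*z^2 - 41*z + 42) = (z^2 - 3*z - 4)/(z^2 + 5*z - 6)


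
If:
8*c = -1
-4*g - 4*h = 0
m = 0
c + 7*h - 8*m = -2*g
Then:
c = -1/8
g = -1/40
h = 1/40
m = 0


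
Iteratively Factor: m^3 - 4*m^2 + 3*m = (m - 3)*(m^2 - m) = (m - 3)*(m - 1)*(m)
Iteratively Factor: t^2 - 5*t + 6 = (t - 2)*(t - 3)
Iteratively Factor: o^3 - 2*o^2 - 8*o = (o)*(o^2 - 2*o - 8) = o*(o - 4)*(o + 2)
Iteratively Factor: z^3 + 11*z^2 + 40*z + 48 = (z + 3)*(z^2 + 8*z + 16) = (z + 3)*(z + 4)*(z + 4)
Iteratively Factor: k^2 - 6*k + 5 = (k - 5)*(k - 1)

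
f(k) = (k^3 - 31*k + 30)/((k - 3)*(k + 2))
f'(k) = (3*k^2 - 31)/((k - 3)*(k + 2)) - (k^3 - 31*k + 30)/((k - 3)*(k + 2)^2) - (k^3 - 31*k + 30)/((k - 3)^2*(k + 2))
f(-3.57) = 9.23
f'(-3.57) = 7.98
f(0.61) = -1.81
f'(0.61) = 4.73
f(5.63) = 1.69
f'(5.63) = 2.33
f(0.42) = -2.73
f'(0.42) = 4.95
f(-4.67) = 3.56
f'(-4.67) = 3.48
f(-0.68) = -10.45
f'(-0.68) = 11.17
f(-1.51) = -33.20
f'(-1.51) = 71.32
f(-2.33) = 50.93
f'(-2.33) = 155.52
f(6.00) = 2.50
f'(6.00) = 2.06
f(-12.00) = -8.84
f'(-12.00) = 1.20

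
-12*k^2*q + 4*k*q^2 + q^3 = q*(-2*k + q)*(6*k + q)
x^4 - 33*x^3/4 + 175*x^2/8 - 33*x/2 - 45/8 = (x - 3)^2*(x - 5/2)*(x + 1/4)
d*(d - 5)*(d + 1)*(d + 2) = d^4 - 2*d^3 - 13*d^2 - 10*d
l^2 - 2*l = l*(l - 2)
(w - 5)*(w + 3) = w^2 - 2*w - 15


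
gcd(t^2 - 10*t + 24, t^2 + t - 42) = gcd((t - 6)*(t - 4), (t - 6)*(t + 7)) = t - 6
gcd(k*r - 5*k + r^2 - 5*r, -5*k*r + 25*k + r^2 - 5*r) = r - 5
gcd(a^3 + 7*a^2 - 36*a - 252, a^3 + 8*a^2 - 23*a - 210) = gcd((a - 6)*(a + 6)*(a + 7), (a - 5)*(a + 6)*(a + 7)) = a^2 + 13*a + 42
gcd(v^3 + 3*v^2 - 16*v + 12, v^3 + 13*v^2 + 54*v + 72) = v + 6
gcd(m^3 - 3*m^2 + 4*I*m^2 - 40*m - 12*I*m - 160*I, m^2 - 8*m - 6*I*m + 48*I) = m - 8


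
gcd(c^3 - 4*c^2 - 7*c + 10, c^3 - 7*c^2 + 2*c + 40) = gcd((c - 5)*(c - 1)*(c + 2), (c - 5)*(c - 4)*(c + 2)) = c^2 - 3*c - 10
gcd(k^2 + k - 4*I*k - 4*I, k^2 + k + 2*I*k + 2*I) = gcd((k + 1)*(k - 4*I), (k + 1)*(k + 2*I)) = k + 1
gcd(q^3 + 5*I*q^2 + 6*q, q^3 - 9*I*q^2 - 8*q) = q^2 - I*q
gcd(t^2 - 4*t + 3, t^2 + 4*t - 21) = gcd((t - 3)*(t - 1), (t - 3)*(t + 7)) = t - 3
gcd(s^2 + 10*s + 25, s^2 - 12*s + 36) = 1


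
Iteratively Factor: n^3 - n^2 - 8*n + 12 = (n - 2)*(n^2 + n - 6) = (n - 2)*(n + 3)*(n - 2)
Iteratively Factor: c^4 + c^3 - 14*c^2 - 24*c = (c + 2)*(c^3 - c^2 - 12*c) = (c - 4)*(c + 2)*(c^2 + 3*c) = c*(c - 4)*(c + 2)*(c + 3)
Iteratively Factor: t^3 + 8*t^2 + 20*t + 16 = (t + 2)*(t^2 + 6*t + 8) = (t + 2)^2*(t + 4)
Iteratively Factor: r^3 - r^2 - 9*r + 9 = (r - 1)*(r^2 - 9) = (r - 3)*(r - 1)*(r + 3)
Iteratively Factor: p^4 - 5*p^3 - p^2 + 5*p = (p - 1)*(p^3 - 4*p^2 - 5*p) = (p - 5)*(p - 1)*(p^2 + p) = (p - 5)*(p - 1)*(p + 1)*(p)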